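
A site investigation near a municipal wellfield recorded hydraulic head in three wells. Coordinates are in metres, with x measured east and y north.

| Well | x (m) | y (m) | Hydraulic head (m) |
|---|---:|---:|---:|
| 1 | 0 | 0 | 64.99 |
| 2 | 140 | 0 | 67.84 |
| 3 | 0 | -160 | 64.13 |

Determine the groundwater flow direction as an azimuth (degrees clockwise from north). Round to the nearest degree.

255°

∂h/∂x = (67.84 − 64.99) / (140 − 0) = +0.02036
∂h/∂y = (64.13 − 64.99) / (-160 − 0) = +0.005375
Flow direction (−∇h) has components (-0.02036 E, -0.005375 N).
Azimuth = atan2(E, N) = atan2(-0.02036, -0.005375) = 255.2° ≈ 255°.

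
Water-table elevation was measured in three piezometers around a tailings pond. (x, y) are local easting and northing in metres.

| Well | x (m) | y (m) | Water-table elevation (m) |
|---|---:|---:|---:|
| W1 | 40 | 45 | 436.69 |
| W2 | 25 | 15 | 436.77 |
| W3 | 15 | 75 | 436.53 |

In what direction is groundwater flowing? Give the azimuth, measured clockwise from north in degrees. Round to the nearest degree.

Three-point gradient (reference W1): Δ to W2 = (-15, -30, +0.08), Δ to W3 = (-25, 30, -0.16).
∂h/∂x = +0.002000, ∂h/∂y = -0.003667 (det = -1200).
Flow direction (−∇h) has components (-0.002000 E, +0.003667 N).
Azimuth = atan2(E, N) = atan2(-0.002000, +0.003667) = 331.4° ≈ 331°.

331°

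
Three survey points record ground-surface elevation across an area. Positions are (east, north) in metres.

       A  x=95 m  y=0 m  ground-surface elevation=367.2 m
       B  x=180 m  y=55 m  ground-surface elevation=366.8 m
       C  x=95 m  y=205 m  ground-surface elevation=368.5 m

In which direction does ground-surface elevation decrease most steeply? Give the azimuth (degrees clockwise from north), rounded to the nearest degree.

126°

Taking A as reference: B−A = (85, 55, -0.4); C−A = (0, 205, +1.3).
Determinant of the coordinate differences = 85·205 − 0·55 = 17425.
∂z/∂x = [(-0.4)·205 − (+1.3)·55] / 17425 = -0.008809
∂z/∂y = [85·(+1.3) − 0·(-0.4)] / 17425 = +0.006341
Steepest decrease is along −∇f: components (+0.008809 E, -0.006341 N).
Azimuth = atan2(+0.008809, -0.006341) = 125.7° ≈ 126°.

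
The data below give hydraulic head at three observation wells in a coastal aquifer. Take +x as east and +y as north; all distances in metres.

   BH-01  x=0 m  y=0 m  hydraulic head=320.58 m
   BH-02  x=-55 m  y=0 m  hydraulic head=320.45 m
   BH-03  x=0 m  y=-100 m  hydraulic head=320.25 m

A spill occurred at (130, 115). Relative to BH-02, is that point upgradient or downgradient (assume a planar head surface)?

upgradient

∂h/∂x = (320.45 − 320.58) / (-55 − 0) = +0.002364
∂h/∂y = (320.25 − 320.58) / (-100 − 0) = +0.003300
Head at (130, 115) = 320.58 + (+0.002364)·(130) + (+0.003300)·(115) = 321.27 m.
That is higher than the 320.45 m at BH-02, so the point is upgradient.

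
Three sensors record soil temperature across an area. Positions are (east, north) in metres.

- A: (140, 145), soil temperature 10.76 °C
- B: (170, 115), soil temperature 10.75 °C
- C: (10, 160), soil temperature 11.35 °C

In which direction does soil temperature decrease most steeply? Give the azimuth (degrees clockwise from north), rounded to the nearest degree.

With T = a·x + b·y + c and A as origin, the differences give:
  30·a + (-30)·b = -0.01
  (-130)·a + 15·b = +0.59
Eliminate b (×15 and ×(-30), subtract): -3450·a = 17.550 → a = ∂T/∂x = -0.005087
Back-substitute: b = ∂T/∂y = -0.004754.
Steepest decrease is along −∇f: components (+0.005087 E, +0.004754 N).
Azimuth = atan2(+0.005087, +0.004754) = 46.9° ≈ 047°.

047°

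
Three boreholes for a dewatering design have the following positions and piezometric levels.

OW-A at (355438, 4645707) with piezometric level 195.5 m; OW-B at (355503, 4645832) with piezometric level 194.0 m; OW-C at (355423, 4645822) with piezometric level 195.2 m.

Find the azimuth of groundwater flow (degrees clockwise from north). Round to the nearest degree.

073°

Taking OW-A as reference: OW-B−OW-A = (65, 125, -1.5); OW-C−OW-A = (-15, 115, -0.3).
Determinant of the coordinate differences = 65·115 − (-15)·125 = 9350.
∂h/∂x = [(-1.5)·115 − (-0.3)·125] / 9350 = -0.01444
∂h/∂y = [65·(-0.3) − (-15)·(-1.5)] / 9350 = -0.004492
Flow direction (−∇h) has components (+0.01444 E, +0.004492 N).
Azimuth = atan2(E, N) = atan2(+0.01444, +0.004492) = 72.7° ≈ 073°.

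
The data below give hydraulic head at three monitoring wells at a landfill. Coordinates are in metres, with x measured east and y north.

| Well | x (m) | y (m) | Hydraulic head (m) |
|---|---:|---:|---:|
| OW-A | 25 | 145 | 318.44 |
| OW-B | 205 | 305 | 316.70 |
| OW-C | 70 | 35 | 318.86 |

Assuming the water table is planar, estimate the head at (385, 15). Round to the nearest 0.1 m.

Taking OW-A as reference: OW-B−OW-A = (180, 160, -1.74); OW-C−OW-A = (45, -110, +0.42).
Determinant of the coordinate differences = 180·(-110) − 45·160 = -27000.
∂h/∂x = [(-1.74)·(-110) − (+0.42)·160] / -27000 = -0.004600
∂h/∂y = [180·(+0.42) − 45·(-1.74)] / -27000 = -0.005700
h(385, 15) = 318.44 + (-0.004600)·(360) + (-0.005700)·(-130) = 318.44 -1.656 +0.741 = 317.525 m.

317.5 m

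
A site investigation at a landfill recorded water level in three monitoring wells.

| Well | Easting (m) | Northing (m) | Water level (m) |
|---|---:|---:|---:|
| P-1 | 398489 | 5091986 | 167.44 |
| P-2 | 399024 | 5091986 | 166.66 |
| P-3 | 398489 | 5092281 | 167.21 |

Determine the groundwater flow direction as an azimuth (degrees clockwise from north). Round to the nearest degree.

∂h/∂x = (166.66 − 167.44) / (399024 − 398489) = -0.001458
∂h/∂y = (167.21 − 167.44) / (5092281 − 5091986) = -0.0007797
Flow direction (−∇h) has components (+0.001458 E, +0.0007797 N).
Azimuth = atan2(E, N) = atan2(+0.001458, +0.0007797) = 61.9° ≈ 062°.

062°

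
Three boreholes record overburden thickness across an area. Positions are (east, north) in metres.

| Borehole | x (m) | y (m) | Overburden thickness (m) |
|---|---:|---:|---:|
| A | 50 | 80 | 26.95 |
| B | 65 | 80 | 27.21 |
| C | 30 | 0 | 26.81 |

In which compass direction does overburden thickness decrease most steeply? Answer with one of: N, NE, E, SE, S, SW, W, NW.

With d = a·x + b·y + c and A as origin, the differences give:
  15·a + 0·b = +0.26
  (-20)·a + (-80)·b = -0.14
Eliminate b (×(-80) and ×0, subtract): -1200·a = -20.800 → a = ∂d/∂x = +0.01733
Back-substitute: b = ∂d/∂y = -0.002583.
Steepest decrease is along −∇f = (-0.01733 E, +0.002583 N) → west.

W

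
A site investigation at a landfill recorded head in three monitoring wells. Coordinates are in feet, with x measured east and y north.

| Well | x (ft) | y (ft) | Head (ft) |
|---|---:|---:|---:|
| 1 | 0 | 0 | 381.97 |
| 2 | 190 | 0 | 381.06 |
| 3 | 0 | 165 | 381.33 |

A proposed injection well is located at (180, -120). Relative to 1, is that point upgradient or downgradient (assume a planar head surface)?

downgradient

∂h/∂x = (381.06 − 381.97) / (190 − 0) = -0.004789
∂h/∂y = (381.33 − 381.97) / (165 − 0) = -0.003879
Head at (180, -120) = 381.97 + (-0.004789)·(180) + (-0.003879)·(-120) = 381.57 ft.
That is lower than the 381.97 ft at 1, so the point is downgradient.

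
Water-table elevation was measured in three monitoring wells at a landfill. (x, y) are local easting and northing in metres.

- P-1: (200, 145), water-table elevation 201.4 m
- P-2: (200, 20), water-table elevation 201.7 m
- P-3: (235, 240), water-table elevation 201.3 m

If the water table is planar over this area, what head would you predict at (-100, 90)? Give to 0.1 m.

200.4 m

Taking P-1 as reference: P-2−P-1 = (0, -125, +0.3); P-3−P-1 = (35, 95, -0.1).
Solve a·Δx + b·Δy = Δh: det = 0·95 − 35·(-125) = 4375.
∂h/∂x = [(+0.3)·95 − (-0.1)·(-125)] / 4375 = +0.003657
∂h/∂y = [0·(-0.1) − 35·(+0.3)] / 4375 = -0.002400
h(-100, 90) = 201.4 + (+0.003657)·(-300) + (-0.002400)·(-55) = 201.4 -1.097 +0.132 = 200.435 m.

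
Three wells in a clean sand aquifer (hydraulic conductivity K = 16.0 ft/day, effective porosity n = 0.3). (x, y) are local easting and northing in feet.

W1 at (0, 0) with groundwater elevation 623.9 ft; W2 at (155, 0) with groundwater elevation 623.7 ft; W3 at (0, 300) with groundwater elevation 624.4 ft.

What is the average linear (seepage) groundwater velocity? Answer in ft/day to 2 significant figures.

∂h/∂x = (623.7 − 623.9) / (155 − 0) = -0.001290
∂h/∂y = (624.4 − 623.9) / (300 − 0) = +0.001667
|∇h| = √(-0.001290² + 0.001667²) = 0.002108
Seepage velocity v = K·i/n = 16.0 × 0.002108 / 0.3 = 0.1124 ft/day.

0.11 ft/day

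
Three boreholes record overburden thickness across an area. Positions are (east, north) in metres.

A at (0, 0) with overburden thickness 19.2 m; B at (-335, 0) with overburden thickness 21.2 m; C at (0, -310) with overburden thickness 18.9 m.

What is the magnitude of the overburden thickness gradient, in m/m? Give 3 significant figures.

0.00605 m/m

∂d/∂x = (21.2 − 19.2) / (-335 − 0) = -0.005970
∂d/∂y = (18.9 − 19.2) / (-310 − 0) = +0.0009677
|∇f| = √(-0.005970² + 0.0009677²) = 0.006048 m/m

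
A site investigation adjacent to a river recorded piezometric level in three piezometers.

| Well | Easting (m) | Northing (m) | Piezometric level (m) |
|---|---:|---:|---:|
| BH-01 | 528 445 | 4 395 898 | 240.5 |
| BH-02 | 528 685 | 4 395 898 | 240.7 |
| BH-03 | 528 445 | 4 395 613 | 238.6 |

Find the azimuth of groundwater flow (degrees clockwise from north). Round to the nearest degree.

∂h/∂x = (240.7 − 240.5) / (528685 − 528445) = +0.0008333
∂h/∂y = (238.6 − 240.5) / (4395613 − 4395898) = +0.006667
Flow direction (−∇h) has components (-0.0008333 E, -0.006667 N).
Azimuth = atan2(E, N) = atan2(-0.0008333, -0.006667) = 187.1° ≈ 187°.

187°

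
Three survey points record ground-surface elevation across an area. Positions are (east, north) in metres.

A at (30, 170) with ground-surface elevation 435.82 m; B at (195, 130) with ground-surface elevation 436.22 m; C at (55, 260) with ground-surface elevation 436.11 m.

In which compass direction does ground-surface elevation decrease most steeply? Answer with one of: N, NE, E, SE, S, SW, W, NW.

SW

Taking A as reference: B−A = (165, -40, +0.40); C−A = (25, 90, +0.29).
Determinant of the coordinate differences = 165·90 − 25·(-40) = 15850.
∂z/∂x = [(+0.40)·90 − (+0.29)·(-40)] / 15850 = +0.003003
∂z/∂y = [165·(+0.29) − 25·(+0.40)] / 15850 = +0.002388
Steepest decrease is along −∇f = (-0.003003 E, -0.002388 N) → southwest.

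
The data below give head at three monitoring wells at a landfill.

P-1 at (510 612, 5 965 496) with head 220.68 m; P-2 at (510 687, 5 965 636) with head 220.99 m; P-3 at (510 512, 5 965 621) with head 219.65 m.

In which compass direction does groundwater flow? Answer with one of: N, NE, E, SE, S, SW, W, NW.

Three-point gradient (reference P-1): Δ to P-2 = (75, 140, +0.31), Δ to P-3 = (-100, 125, -1.03).
∂h/∂x = +0.007827, ∂h/∂y = -0.001979 (det = 23375).
Flow = −∇h = (-0.007827 east, +0.001979 north), which points west.

W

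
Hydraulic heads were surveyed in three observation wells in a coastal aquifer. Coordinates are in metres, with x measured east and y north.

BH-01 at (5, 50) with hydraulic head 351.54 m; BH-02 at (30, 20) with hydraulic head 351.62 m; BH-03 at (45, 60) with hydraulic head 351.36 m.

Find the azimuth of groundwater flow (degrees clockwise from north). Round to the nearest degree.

031°

With h = a·x + b·y + c and BH-01 as origin, the differences give:
  25·a + (-30)·b = +0.08
  40·a + 10·b = -0.18
Eliminate b (×10 and ×(-30), subtract): 1450·a = -4.600 → a = ∂h/∂x = -0.003172
Back-substitute: b = ∂h/∂y = -0.005310.
Flow direction (−∇h) has components (+0.003172 E, +0.005310 N).
Azimuth = atan2(E, N) = atan2(+0.003172, +0.005310) = 30.9° ≈ 031°.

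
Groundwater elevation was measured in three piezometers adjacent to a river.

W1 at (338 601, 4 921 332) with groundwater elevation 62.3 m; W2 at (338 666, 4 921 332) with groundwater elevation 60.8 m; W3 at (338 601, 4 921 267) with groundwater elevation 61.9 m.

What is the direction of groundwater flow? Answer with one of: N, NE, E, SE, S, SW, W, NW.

E

∂h/∂x = (60.8 − 62.3) / (338666 − 338601) = -0.02308
∂h/∂y = (61.9 − 62.3) / (4921267 − 4921332) = +0.006154
Flow = −∇h = (+0.02308 east, -0.006154 north), which points east.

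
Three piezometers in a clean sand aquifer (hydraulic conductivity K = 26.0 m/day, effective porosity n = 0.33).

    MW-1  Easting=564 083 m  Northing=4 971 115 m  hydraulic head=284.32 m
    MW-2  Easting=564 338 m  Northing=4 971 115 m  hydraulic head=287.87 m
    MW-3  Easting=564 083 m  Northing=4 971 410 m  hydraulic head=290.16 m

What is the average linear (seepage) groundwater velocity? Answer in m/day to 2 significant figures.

1.9 m/day

∂h/∂x = (287.87 − 284.32) / (564338 − 564083) = +0.01392
∂h/∂y = (290.16 − 284.32) / (4971410 − 4971115) = +0.01980
|∇h| = √(0.01392² + 0.01980²) = 0.0242
Seepage velocity v = K·i/n = 26.0 × 0.0242 / 0.33 = 1.907 m/day.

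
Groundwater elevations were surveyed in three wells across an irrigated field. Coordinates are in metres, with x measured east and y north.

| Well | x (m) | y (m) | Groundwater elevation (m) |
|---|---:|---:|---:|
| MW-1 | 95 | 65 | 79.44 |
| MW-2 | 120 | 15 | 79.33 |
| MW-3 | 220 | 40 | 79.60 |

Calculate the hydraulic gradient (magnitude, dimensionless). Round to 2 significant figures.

Three-point gradient (reference MW-1): Δ to MW-2 = (25, -50, -0.11), Δ to MW-3 = (125, -25, +0.16).
∂h/∂x = +0.001911, ∂h/∂y = +0.003156 (det = 5625).
|∇h| = √(0.001911² + 0.003156²) = 0.003689

0.0037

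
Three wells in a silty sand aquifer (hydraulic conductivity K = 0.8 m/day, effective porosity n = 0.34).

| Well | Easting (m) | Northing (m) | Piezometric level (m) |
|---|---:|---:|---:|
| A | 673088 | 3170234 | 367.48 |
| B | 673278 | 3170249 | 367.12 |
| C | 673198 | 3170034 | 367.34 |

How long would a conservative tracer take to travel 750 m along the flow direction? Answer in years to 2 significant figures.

460 years

With h = a·x + b·y + c and A as origin, the differences give:
  190·a + 15·b = -0.36
  110·a + (-200)·b = -0.14
Eliminate b (×(-200) and ×15, subtract): -39650·a = 74.100 → a = ∂h/∂x = -0.001869
Back-substitute: b = ∂h/∂y = -0.0003279.
|∇h| = √(-0.001869² + -0.0003279²) = 0.001898
Seepage velocity v = K·i/n = 0.8 × 0.001898 / 0.34 = 0.004466 m/day.
t = 750 / 0.004466 = 1.679e+05 days = 460 years.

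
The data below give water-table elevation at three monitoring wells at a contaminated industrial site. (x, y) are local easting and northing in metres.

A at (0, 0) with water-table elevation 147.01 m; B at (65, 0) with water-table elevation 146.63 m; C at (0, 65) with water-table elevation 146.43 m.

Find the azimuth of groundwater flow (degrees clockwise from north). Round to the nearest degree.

∂h/∂x = (146.63 − 147.01) / (65 − 0) = -0.005846
∂h/∂y = (146.43 − 147.01) / (65 − 0) = -0.008923
Flow direction (−∇h) has components (+0.005846 E, +0.008923 N).
Azimuth = atan2(E, N) = atan2(+0.005846, +0.008923) = 33.2° ≈ 033°.

033°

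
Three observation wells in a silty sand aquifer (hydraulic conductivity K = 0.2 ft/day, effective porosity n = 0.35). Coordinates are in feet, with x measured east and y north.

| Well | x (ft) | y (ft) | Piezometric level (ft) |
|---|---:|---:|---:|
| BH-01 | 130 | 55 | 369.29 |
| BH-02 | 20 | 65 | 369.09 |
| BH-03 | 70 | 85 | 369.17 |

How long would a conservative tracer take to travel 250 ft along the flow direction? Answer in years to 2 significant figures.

650 years

Taking BH-01 as reference: BH-02−BH-01 = (-110, 10, -0.20); BH-03−BH-01 = (-60, 30, -0.12).
Solve a·Δx + b·Δy = Δh: det = (-110)·30 − (-60)·10 = -2700.
∂h/∂x = [(-0.20)·30 − (-0.12)·10] / -2700 = +0.001778
∂h/∂y = [(-110)·(-0.12) − (-60)·(-0.20)] / -2700 = -0.0004444
|∇h| = √(0.001778² + -0.0004444²) = 0.001833
Seepage velocity v = K·i/n = 0.2 × 0.001833 / 0.35 = 0.001047 ft/day.
t = 250 / 0.001047 = 2.388e+05 days = 654 years.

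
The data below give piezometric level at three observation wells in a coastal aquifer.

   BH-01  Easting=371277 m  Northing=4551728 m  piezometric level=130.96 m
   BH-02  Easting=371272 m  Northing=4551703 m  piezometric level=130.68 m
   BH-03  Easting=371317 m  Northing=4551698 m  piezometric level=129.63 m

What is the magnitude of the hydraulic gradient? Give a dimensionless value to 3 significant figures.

Differences from BH-01: to BH-02 (Δx, Δy, Δh) = (-5, -25, -0.28); to BH-03 = (40, -30, -1.33).
Determinant of the coordinate differences = (-5)·(-30) − 40·(-25) = 1150.
∂h/∂x = [(-0.28)·(-30) − (-1.33)·(-25)] / 1150 = -0.02161
∂h/∂y = [(-5)·(-1.33) − 40·(-0.28)] / 1150 = +0.01552
|∇h| = √(-0.02161² + 0.01552²) = 0.02661

0.0266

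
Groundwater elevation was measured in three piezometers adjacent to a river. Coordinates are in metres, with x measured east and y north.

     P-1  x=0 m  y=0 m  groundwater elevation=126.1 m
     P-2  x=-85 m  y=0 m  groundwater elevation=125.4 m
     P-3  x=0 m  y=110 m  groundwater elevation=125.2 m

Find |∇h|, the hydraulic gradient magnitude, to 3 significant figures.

∂h/∂x = (125.4 − 126.1) / (-85 − 0) = +0.008235
∂h/∂y = (125.2 − 126.1) / (110 − 0) = -0.008182
|∇h| = √(0.008235² + -0.008182²) = 0.01161

0.0116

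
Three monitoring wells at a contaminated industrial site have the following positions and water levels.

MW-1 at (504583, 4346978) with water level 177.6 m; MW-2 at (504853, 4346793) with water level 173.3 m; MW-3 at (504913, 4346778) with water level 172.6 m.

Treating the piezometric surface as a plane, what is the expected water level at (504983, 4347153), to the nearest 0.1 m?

175.6 m

With h = a·x + b·y + c and MW-1 as origin, the differences give:
  270·a + (-185)·b = -4.3
  330·a + (-200)·b = -5.0
Eliminate b (×(-200) and ×(-185), subtract): 7050·a = -65.00 → a = ∂h/∂x = -0.009220
Back-substitute: b = ∂h/∂y = +0.009787.
h(504983, 4347153) = 177.6 + (-0.009220)·(400) + (+0.009787)·(175) = 177.6 -3.688 +1.713 = 175.625 m.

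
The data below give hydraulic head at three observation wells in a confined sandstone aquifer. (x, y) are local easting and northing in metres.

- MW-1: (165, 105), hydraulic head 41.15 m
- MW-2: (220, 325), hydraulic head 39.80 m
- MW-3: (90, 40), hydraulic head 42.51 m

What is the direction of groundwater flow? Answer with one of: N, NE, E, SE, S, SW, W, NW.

E

Differences from MW-1: to MW-2 (Δx, Δy, Δh) = (55, 220, -1.35); to MW-3 = (-75, -65, +1.36).
Solve a·Δx + b·Δy = Δh: det = 55·(-65) − (-75)·220 = 12925.
∂h/∂x = [(-1.35)·(-65) − (+1.36)·220] / 12925 = -0.01636
∂h/∂y = [55·(+1.36) − (-75)·(-1.35)] / 12925 = -0.002046
Flow = −∇h = (+0.01636 east, +0.002046 north), which points east.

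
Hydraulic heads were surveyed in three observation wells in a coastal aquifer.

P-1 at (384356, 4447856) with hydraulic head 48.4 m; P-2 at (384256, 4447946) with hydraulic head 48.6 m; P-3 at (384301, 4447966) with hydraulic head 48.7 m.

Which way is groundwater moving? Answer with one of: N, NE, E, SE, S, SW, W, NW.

Differences from P-1: to P-2 (Δx, Δy, Δh) = (-100, 90, +0.2); to P-3 = (-55, 110, +0.3).
Solve a·Δx + b·Δy = Δh: det = (-100)·110 − (-55)·90 = -6050.
∂h/∂x = [(+0.2)·110 − (+0.3)·90] / -6050 = +0.0008264
∂h/∂y = [(-100)·(+0.3) − (-55)·(+0.2)] / -6050 = +0.003140
Flow = −∇h = (-0.0008264 east, -0.003140 north), which points south.

S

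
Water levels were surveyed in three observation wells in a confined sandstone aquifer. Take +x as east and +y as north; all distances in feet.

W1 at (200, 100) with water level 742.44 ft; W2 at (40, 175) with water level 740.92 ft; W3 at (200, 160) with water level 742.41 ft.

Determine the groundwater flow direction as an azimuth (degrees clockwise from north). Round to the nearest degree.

273°

Differences from W1: to W2 (Δx, Δy, Δh) = (-160, 75, -1.52); to W3 = (0, 60, -0.03).
Solve a·Δx + b·Δy = Δh: det = (-160)·60 − 0·75 = -9600.
∂h/∂x = [(-1.52)·60 − (-0.03)·75] / -9600 = +0.009266
∂h/∂y = [(-160)·(-0.03) − 0·(-1.52)] / -9600 = -0.0005000
Flow direction (−∇h) has components (-0.009266 E, +0.0005000 N).
Azimuth = atan2(E, N) = atan2(-0.009266, +0.0005000) = 273.1° ≈ 273°.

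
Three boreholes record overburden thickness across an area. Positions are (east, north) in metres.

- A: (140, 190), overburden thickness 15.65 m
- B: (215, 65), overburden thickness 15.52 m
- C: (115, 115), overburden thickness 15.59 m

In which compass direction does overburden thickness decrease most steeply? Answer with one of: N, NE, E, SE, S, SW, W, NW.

S

Taking A as reference: B−A = (75, -125, -0.13); C−A = (-25, -75, -0.06).
Solve a·Δx + b·Δy = Δd: det = 75·(-75) − (-25)·(-125) = -8750.
∂d/∂x = [(-0.13)·(-75) − (-0.06)·(-125)] / -8750 = -0.0002571
∂d/∂y = [75·(-0.06) − (-25)·(-0.13)] / -8750 = +0.0008857
Steepest decrease is along −∇f = (+0.0002571 E, -0.0008857 N) → south.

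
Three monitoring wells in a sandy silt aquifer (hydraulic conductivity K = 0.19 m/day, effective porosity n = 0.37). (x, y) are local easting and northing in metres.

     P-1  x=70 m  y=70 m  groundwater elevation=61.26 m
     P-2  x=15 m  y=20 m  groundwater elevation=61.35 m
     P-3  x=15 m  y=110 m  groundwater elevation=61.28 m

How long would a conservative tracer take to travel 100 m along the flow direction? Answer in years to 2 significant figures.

Taking P-1 as reference: P-2−P-1 = (-55, -50, +0.09); P-3−P-1 = (-55, 40, +0.02).
Solve a·Δx + b·Δy = Δh: det = (-55)·40 − (-55)·(-50) = -4950.
∂h/∂x = [(+0.09)·40 − (+0.02)·(-50)] / -4950 = -0.0009293
∂h/∂y = [(-55)·(+0.02) − (-55)·(+0.09)] / -4950 = -0.0007778
|∇h| = √(-0.0009293² + -0.0007778²) = 0.001212
Seepage velocity v = K·i/n = 0.19 × 0.001212 / 0.37 = 0.0006224 m/day.
t = 100 / 0.0006224 = 1.607e+05 days = 440 years.

440 years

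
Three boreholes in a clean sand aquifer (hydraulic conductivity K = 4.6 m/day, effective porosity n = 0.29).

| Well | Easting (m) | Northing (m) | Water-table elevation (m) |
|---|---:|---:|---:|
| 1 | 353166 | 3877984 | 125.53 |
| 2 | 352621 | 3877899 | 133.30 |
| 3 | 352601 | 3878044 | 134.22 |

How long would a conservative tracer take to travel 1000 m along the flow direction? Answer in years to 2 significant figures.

11 years

Differences from 1: to 2 (Δx, Δy, Δh) = (-545, -85, +7.77); to 3 = (-565, 60, +8.69).
Solve a·Δx + b·Δy = Δh: det = (-545)·60 − (-565)·(-85) = -80725.
∂h/∂x = [(+7.77)·60 − (+8.69)·(-85)] / -80725 = -0.01493
∂h/∂y = [(-545)·(+8.69) − (-565)·(+7.77)] / -80725 = +0.004286
|∇h| = √(-0.01493² + 0.004286²) = 0.01553
Seepage velocity v = K·i/n = 4.6 × 0.01553 / 0.29 = 0.2463 m/day.
t = 1000 / 0.2463 = 4060 days = 11.1 years.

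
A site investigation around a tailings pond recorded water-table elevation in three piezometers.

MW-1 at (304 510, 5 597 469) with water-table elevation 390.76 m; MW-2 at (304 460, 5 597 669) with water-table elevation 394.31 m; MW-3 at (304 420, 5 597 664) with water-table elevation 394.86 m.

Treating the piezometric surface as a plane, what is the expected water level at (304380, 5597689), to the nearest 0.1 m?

With h = a·x + b·y + c and MW-1 as origin, the differences give:
  (-50)·a + 200·b = +3.55
  (-90)·a + 195·b = +4.10
Eliminate b (×195 and ×200, subtract): 8250·a = -127.750 → a = ∂h/∂x = -0.01548
Back-substitute: b = ∂h/∂y = +0.01388.
h(304380, 5597689) = 390.76 + (-0.01548)·(-130) + (+0.01388)·(220) = 390.76 +2.013 +3.053 = 395.826 m.

395.8 m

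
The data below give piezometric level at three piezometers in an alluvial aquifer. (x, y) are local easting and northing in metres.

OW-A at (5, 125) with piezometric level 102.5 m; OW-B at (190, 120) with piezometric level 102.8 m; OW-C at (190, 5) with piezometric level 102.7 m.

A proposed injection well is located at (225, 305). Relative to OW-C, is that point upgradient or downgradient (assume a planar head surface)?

upgradient

Differences from OW-A: to OW-B (Δx, Δy, Δh) = (185, -5, +0.3); to OW-C = (185, -120, +0.2).
Determinant of the coordinate differences = 185·(-120) − 185·(-5) = -21275.
∂h/∂x = [(+0.3)·(-120) − (+0.2)·(-5)] / -21275 = +0.001645
∂h/∂y = [185·(+0.2) − 185·(+0.3)] / -21275 = +0.0008696
Head at (225, 305) = 102.5 + (+0.001645)·(220) + (+0.0008696)·(180) = 103.02 m.
That is higher than the 102.7 m at OW-C, so the point is upgradient.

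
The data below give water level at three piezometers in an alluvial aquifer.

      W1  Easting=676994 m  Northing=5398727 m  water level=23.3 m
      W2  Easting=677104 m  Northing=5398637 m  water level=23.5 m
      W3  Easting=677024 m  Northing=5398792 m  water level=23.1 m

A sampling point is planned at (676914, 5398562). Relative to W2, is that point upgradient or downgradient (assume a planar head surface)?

Taking W1 as reference: W2−W1 = (110, -90, +0.2); W3−W1 = (30, 65, -0.2).
Determinant of the coordinate differences = 110·65 − 30·(-90) = 9850.
∂h/∂x = [(+0.2)·65 − (-0.2)·(-90)] / 9850 = -0.0005076
∂h/∂y = [110·(-0.2) − 30·(+0.2)] / 9850 = -0.002843
Head at (676914, 5398562) = 23.3 + (-0.0005076)·(-80) + (-0.002843)·(-165) = 23.81 m.
That is higher than the 23.5 m at W2, so the point is upgradient.

upgradient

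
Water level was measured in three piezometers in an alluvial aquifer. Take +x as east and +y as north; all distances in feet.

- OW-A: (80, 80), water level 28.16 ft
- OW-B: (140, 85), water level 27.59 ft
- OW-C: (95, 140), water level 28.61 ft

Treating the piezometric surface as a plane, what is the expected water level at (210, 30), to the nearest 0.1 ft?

26.3 ft

With h = a·x + b·y + c and OW-A as origin, the differences give:
  60·a + 5·b = -0.57
  15·a + 60·b = +0.45
Eliminate b (×60 and ×5, subtract): 3525·a = -36.450 → a = ∂h/∂x = -0.01034
Back-substitute: b = ∂h/∂y = +0.01009.
h(210, 30) = 28.16 + (-0.01034)·(130) + (+0.01009)·(-50) = 28.16 -1.344 -0.504 = 26.311 ft.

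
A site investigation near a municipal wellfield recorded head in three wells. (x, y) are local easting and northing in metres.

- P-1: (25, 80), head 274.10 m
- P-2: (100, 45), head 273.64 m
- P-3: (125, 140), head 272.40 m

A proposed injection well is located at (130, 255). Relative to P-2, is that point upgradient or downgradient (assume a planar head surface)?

downgradient

Three-point gradient (reference P-1): Δ to P-2 = (75, -35, -0.46), Δ to P-3 = (100, 60, -1.70).
∂h/∂x = -0.01089, ∂h/∂y = -0.01019 (det = 8000).
Head at (130, 255) = 274.10 + (-0.01089)·(105) + (-0.01019)·(175) = 271.17 m.
That is lower than the 273.64 m at P-2, so the point is downgradient.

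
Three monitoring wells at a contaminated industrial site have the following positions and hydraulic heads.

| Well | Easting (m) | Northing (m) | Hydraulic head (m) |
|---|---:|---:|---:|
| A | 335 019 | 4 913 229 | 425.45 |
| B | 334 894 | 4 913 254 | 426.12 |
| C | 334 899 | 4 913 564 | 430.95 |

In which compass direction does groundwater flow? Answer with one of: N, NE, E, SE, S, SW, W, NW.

S

Three-point gradient (reference A): Δ to B = (-125, 25, +0.67), Δ to C = (-120, 335, +5.50).
∂h/∂x = -0.002237, ∂h/∂y = +0.01562 (det = -38875).
Flow = −∇h = (+0.002237 east, -0.01562 north), which points south.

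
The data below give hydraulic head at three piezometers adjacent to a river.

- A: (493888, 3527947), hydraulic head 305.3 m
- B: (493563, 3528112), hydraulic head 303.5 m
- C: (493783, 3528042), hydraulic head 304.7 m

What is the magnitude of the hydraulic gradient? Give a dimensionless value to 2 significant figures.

0.0053

With h = a·x + b·y + c and A as origin, the differences give:
  (-325)·a + 165·b = -1.8
  (-105)·a + 95·b = -0.6
Eliminate b (×95 and ×165, subtract): -13550·a = -72.00 → a = ∂h/∂x = +0.005314
Back-substitute: b = ∂h/∂y = -0.0004428.
|∇h| = √(0.005314² + -0.0004428²) = 0.005332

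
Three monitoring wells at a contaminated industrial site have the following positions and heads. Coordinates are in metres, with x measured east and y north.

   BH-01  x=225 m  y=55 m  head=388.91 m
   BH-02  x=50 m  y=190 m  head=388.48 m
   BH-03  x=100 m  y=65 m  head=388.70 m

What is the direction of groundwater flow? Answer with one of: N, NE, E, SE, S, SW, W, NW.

NW

Differences from BH-01: to BH-02 (Δx, Δy, Δh) = (-175, 135, -0.43); to BH-03 = (-125, 10, -0.21).
Determinant of the coordinate differences = (-175)·10 − (-125)·135 = 15125.
∂h/∂x = [(-0.43)·10 − (-0.21)·135] / 15125 = +0.001590
∂h/∂y = [(-175)·(-0.21) − (-125)·(-0.43)] / 15125 = -0.001124
Flow = −∇h = (-0.001590 east, +0.001124 north), which points northwest.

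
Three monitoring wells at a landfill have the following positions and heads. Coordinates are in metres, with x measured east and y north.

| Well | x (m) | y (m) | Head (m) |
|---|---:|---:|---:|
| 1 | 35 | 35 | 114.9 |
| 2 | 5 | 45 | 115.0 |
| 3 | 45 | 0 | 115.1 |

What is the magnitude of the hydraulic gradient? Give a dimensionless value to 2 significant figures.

0.0094

Taking 1 as reference: 2−1 = (-30, 10, +0.1); 3−1 = (10, -35, +0.2).
Solve a·Δx + b·Δy = Δh: det = (-30)·(-35) − 10·10 = 950.
∂h/∂x = [(+0.1)·(-35) − (+0.2)·10] / 950 = -0.005789
∂h/∂y = [(-30)·(+0.2) − 10·(+0.1)] / 950 = -0.007368
|∇h| = √(-0.005789² + -0.007368²) = 0.00937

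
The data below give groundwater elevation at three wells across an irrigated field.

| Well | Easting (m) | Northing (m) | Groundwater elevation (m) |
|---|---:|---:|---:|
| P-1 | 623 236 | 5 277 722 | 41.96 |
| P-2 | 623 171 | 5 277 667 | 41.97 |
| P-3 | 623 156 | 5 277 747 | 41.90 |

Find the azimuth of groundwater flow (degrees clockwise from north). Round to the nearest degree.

327°

Differences from P-1: to P-2 (Δx, Δy, Δh) = (-65, -55, +0.01); to P-3 = (-80, 25, -0.06).
Determinant of the coordinate differences = (-65)·25 − (-80)·(-55) = -6025.
∂h/∂x = [(+0.01)·25 − (-0.06)·(-55)] / -6025 = +0.0005062
∂h/∂y = [(-65)·(-0.06) − (-80)·(+0.01)] / -6025 = -0.0007801
Flow direction (−∇h) has components (-0.0005062 E, +0.0007801 N).
Azimuth = atan2(E, N) = atan2(-0.0005062, +0.0007801) = 327.0° ≈ 327°.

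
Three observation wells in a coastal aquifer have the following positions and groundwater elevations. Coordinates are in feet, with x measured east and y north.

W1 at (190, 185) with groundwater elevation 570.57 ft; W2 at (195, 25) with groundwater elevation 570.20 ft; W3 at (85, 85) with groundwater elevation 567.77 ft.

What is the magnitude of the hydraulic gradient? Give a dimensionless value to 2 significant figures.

With h = a·x + b·y + c and W1 as origin, the differences give:
  5·a + (-160)·b = -0.37
  (-105)·a + (-100)·b = -2.80
Eliminate b (×(-100) and ×(-160), subtract): -17300·a = -411.000 → a = ∂h/∂x = +0.02376
Back-substitute: b = ∂h/∂y = +0.003055.
|∇h| = √(0.02376² + 0.003055²) = 0.02396

0.024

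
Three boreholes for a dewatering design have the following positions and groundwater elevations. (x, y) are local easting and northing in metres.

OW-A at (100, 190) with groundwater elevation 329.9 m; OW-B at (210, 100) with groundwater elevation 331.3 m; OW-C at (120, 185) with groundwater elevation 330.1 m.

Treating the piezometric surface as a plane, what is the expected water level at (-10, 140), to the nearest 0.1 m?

With h = a·x + b·y + c and OW-A as origin, the differences give:
  110·a + (-90)·b = +1.4
  20·a + (-5)·b = +0.2
Eliminate b (×(-5) and ×(-90), subtract): 1250·a = 11.00 → a = ∂h/∂x = +0.008800
Back-substitute: b = ∂h/∂y = -0.004800.
h(-10, 140) = 329.9 + (+0.008800)·(-110) + (-0.004800)·(-50) = 329.9 -0.968 +0.240 = 329.172 m.

329.2 m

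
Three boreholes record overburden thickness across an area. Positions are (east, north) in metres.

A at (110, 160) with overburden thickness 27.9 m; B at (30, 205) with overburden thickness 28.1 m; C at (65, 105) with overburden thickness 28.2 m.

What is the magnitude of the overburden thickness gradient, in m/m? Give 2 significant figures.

0.0045 m/m

With d = a·x + b·y + c and A as origin, the differences give:
  (-80)·a + 45·b = +0.2
  (-45)·a + (-55)·b = +0.3
Eliminate b (×(-55) and ×45, subtract): 6425·a = -24.50 → a = ∂d/∂x = -0.003813
Back-substitute: b = ∂d/∂y = -0.002335.
|∇f| = √(-0.003813² + -0.002335²) = 0.004471 m/m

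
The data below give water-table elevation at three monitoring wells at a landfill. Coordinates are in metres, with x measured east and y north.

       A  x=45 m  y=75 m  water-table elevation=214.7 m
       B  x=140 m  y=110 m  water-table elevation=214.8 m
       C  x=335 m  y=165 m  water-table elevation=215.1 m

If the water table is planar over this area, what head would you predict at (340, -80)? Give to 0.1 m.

216.5 m

Differences from A: to B (Δx, Δy, Δh) = (95, 35, +0.1); to C = (290, 90, +0.4).
Determinant of the coordinate differences = 95·90 − 290·35 = -1600.
∂h/∂x = [(+0.1)·90 − (+0.4)·35] / -1600 = +0.003125
∂h/∂y = [95·(+0.4) − 290·(+0.1)] / -1600 = -0.005625
h(340, -80) = 214.7 + (+0.003125)·(295) + (-0.005625)·(-155) = 214.7 +0.922 +0.872 = 216.494 m.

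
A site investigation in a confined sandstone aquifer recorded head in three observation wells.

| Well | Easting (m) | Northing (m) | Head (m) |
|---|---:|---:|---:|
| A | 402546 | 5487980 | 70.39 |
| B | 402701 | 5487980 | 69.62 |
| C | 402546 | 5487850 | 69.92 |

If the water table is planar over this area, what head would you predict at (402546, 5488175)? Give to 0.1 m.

71.1 m

∂h/∂x = (69.62 − 70.39) / (402701 − 402546) = -0.004968
∂h/∂y = (69.92 − 70.39) / (5487850 − 5487980) = +0.003615
h(402546, 5488175) = 70.39 + (-0.004968)·(0) + (+0.003615)·(195) = 70.39 -0.000 +0.705 = 71.095 m.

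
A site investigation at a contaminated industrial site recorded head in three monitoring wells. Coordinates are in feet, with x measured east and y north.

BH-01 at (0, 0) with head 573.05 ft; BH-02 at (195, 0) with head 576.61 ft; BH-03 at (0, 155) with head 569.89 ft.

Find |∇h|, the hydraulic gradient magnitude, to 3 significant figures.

∂h/∂x = (576.61 − 573.05) / (195 − 0) = +0.01826
∂h/∂y = (569.89 − 573.05) / (155 − 0) = -0.02039
|∇h| = √(0.01826² + -0.02039²) = 0.02737

0.0274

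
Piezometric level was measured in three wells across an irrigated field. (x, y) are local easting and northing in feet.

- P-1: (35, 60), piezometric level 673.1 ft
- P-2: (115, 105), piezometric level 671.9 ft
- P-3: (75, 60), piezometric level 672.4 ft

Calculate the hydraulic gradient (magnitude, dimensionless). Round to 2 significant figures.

0.018

Three-point gradient (reference P-1): Δ to P-2 = (80, 45, -1.2), Δ to P-3 = (40, 0, -0.7).
∂h/∂x = -0.01750, ∂h/∂y = +0.004444 (det = -1800).
|∇h| = √(-0.01750² + 0.004444²) = 0.01806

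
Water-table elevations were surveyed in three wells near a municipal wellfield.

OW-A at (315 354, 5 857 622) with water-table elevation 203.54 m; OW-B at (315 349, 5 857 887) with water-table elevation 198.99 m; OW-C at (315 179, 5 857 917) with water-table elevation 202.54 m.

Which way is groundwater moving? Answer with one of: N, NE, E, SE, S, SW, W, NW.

NE

Differences from OW-A: to OW-B (Δx, Δy, Δh) = (-5, 265, -4.55); to OW-C = (-175, 295, -1.00).
Determinant of the coordinate differences = (-5)·295 − (-175)·265 = 44900.
∂h/∂x = [(-4.55)·295 − (-1.00)·265] / 44900 = -0.02399
∂h/∂y = [(-5)·(-1.00) − (-175)·(-4.55)] / 44900 = -0.01762
Flow = −∇h = (+0.02399 east, +0.01762 north), which points northeast.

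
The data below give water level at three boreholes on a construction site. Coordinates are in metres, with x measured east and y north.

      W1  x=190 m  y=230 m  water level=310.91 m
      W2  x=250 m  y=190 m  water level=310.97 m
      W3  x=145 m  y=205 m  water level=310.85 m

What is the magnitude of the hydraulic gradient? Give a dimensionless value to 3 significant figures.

Taking W1 as reference: W2−W1 = (60, -40, +0.06); W3−W1 = (-45, -25, -0.06).
Solve a·Δx + b·Δy = Δh: det = 60·(-25) − (-45)·(-40) = -3300.
∂h/∂x = [(+0.06)·(-25) − (-0.06)·(-40)] / -3300 = +0.001182
∂h/∂y = [60·(-0.06) − (-45)·(+0.06)] / -3300 = +0.0002727
|∇h| = √(0.001182² + 0.0002727²) = 0.001213

0.00121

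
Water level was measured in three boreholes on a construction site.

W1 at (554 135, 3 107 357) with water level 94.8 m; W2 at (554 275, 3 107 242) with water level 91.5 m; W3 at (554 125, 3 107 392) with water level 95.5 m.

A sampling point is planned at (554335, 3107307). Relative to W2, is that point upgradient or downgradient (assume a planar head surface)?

Differences from W1: to W2 (Δx, Δy, Δh) = (140, -115, -3.3); to W3 = (-10, 35, +0.7).
Solve a·Δx + b·Δy = Δh: det = 140·35 − (-10)·(-115) = 3750.
∂h/∂x = [(-3.3)·35 − (+0.7)·(-115)] / 3750 = -0.009333
∂h/∂y = [140·(+0.7) − (-10)·(-3.3)] / 3750 = +0.01733
Head at (554335, 3107307) = 94.8 + (-0.009333)·(200) + (+0.01733)·(-50) = 92.07 m.
That is higher than the 91.5 m at W2, so the point is upgradient.

upgradient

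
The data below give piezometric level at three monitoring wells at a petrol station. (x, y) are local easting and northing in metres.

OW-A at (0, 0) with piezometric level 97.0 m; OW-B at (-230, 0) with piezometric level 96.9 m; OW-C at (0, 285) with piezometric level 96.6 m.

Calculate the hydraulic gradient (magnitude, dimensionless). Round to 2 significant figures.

∂h/∂x = (96.9 − 97.0) / (-230 − 0) = +0.0004348
∂h/∂y = (96.6 − 97.0) / (285 − 0) = -0.001404
|∇h| = √(0.0004348² + -0.001404²) = 0.00147

0.0015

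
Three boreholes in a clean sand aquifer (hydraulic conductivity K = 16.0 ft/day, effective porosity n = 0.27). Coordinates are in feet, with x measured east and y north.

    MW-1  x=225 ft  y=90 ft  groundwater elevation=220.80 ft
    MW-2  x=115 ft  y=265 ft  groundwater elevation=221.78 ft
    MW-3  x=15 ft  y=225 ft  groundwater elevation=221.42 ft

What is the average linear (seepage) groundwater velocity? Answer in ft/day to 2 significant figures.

Differences from MW-1: to MW-2 (Δx, Δy, Δh) = (-110, 175, +0.98); to MW-3 = (-210, 135, +0.62).
Determinant of the coordinate differences = (-110)·135 − (-210)·175 = 21900.
∂h/∂x = [(+0.98)·135 − (+0.62)·175] / 21900 = +0.001087
∂h/∂y = [(-110)·(+0.62) − (-210)·(+0.98)] / 21900 = +0.006283
|∇h| = √(0.001087² + 0.006283²) = 0.006376
Seepage velocity v = K·i/n = 16.0 × 0.006376 / 0.27 = 0.3778 ft/day.

0.38 ft/day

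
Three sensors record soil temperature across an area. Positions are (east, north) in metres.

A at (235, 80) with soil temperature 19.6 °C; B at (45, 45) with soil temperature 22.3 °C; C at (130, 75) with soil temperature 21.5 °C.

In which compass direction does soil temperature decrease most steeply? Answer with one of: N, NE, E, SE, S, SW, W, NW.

SE

Differences from A: to B (Δx, Δy, Δh) = (-190, -35, +2.7); to C = (-105, -5, +1.9).
Solve a·Δx + b·Δy = ΔT: det = (-190)·(-5) − (-105)·(-35) = -2725.
∂T/∂x = [(+2.7)·(-5) − (+1.9)·(-35)] / -2725 = -0.01945
∂T/∂y = [(-190)·(+1.9) − (-105)·(+2.7)] / -2725 = +0.02844
Steepest decrease is along −∇f = (+0.01945 E, -0.02844 N) → southeast.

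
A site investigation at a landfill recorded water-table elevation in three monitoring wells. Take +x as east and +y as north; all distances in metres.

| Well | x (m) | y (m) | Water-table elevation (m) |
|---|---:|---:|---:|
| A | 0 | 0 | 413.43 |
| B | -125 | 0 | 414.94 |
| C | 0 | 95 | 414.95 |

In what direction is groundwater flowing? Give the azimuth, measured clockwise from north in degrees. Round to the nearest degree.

∂h/∂x = (414.94 − 413.43) / (-125 − 0) = -0.01208
∂h/∂y = (414.95 − 413.43) / (95 − 0) = +0.01600
Flow direction (−∇h) has components (+0.01208 E, -0.01600 N).
Azimuth = atan2(E, N) = atan2(+0.01208, -0.01600) = 142.9° ≈ 143°.

143°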